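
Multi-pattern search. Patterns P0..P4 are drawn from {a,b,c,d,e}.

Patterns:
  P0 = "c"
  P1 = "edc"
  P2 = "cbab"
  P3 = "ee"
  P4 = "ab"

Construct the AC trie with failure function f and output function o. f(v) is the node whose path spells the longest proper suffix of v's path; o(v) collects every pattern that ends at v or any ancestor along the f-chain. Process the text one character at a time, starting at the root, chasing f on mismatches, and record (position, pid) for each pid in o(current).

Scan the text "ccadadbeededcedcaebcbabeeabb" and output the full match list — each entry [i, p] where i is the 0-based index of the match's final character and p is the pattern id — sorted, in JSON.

Build automaton:
Trie (insert patterns):
  n0 'ε': a→9 c→1 e→2
  n1 'c': b→5  [P0 ends]
  n2 'e': d→3 e→8
  n3 'ed': c→4
  n4 'edc': ·  [P1 ends]
  n5 'cb': a→6
  n6 'cba': b→7
  n7 'cbab': ·  [P2 ends]
  n8 'ee': ·  [P3 ends]
  n9 'a': b→10
  n10 'ab': ·  [P4 ends]

Failure links (BFS by depth):
  n1('c'): parent n0 fail=0; on 'c' 0 → fail=0;  out {0}∪∅={0}
  n2('e'): parent n0 fail=0; on 'e' 0 → fail=0;  out ∅∪∅=∅
  n9('a'): parent n0 fail=0; on 'a' 0 → fail=0;  out ∅∪∅=∅
  n3('ed'): parent n2 fail=0; on 'd' 0 → fail=0;  out ∅∪∅=∅
  n5('cb'): parent n1 fail=0; on 'b' 0 → fail=0;  out ∅∪∅=∅
  n8('ee'): parent n2 fail=0; on 'e' 0 → fail=2;  out {3}∪∅={3}
  n10('ab'): parent n9 fail=0; on 'b' 0 → fail=0;  out {4}∪∅={4}
  n4('edc'): parent n3 fail=0; on 'c' 0 → fail=1;  out {1}∪{0}={0,1}
  n6('cba'): parent n5 fail=0; on 'a' 0 → fail=9;  out ∅∪∅=∅
  n7('cbab'): parent n6 fail=9; on 'b' 9 → fail=10;  out {2}∪{4}={2,4}

Scan:
pos 0 'c': at 1  ** P0@[0:0]
pos 1 'c': at 1 (via fail)  ** P0@[1:1]
pos 2 'a': at 9 (via fail)
pos 3 'd': at 0 (via fail)
pos 4 'a': at 9
pos 5 'd': at 0 (via fail)
pos 6 'b': at 0
pos 7 'e': at 2
pos 8 'e': at 8  ** P3@[7:8]
pos 9 'd': at 3 (via fail)
pos 10 'e': at 2 (via fail)
pos 11 'd': at 3
pos 12 'c': at 4  ** P0@[12:12],P1@[10:12]
pos 13 'e': at 2 (via fail)
pos 14 'd': at 3
pos 15 'c': at 4  ** P0@[15:15],P1@[13:15]
pos 16 'a': at 9 (via fail)
pos 17 'e': at 2 (via fail)
pos 18 'b': at 0 (via fail)
pos 19 'c': at 1  ** P0@[19:19]
pos 20 'b': at 5
pos 21 'a': at 6
pos 22 'b': at 7  ** P2@[19:22],P4@[21:22]
pos 23 'e': at 2 (via fail)
pos 24 'e': at 8  ** P3@[23:24]
pos 25 'a': at 9 (via fail)
pos 26 'b': at 10  ** P4@[25:26]
pos 27 'b': at 0 (via fail)

Matches: [[0,0],[1,0],[8,3],[12,0],[12,1],[15,0],[15,1],[19,0],[22,2],[22,4],[24,3],[26,4]]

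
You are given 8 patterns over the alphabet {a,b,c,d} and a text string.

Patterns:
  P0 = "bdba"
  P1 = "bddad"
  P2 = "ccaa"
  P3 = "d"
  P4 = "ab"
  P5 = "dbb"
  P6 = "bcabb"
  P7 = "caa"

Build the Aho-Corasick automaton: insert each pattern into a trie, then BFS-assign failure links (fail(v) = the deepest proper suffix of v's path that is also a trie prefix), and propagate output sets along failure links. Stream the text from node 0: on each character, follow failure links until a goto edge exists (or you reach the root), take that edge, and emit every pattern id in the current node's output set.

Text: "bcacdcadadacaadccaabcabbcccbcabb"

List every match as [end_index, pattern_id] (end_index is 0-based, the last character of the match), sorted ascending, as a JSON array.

Build automaton:
Trie (insert patterns):
  0='ε' goto a→13 b→1 c→8 d→12
  1='b' goto c→17 d→2
  2='bd' goto b→3 d→5
  3='bdb' goto a→4
  4='bdba' goto ·  [P0 ends]
  5='bdd' goto a→6
  6='bdda' goto d→7
  7='bddad' goto ·  [P1 ends]
  8='c' goto a→21 c→9
  9='cc' goto a→10
  10='cca' goto a→11
  11='ccaa' goto ·  [P2 ends]
  12='d' goto b→15  [P3 ends]
  13='a' goto b→14
  14='ab' goto ·  [P4 ends]
  15='db' goto b→16
  16='dbb' goto ·  [P5 ends]
  17='bc' goto a→18
  18='bca' goto b→19
  19='bcab' goto b→20
  20='bcabb' goto ·  [P6 ends]
  21='ca' goto a→22
  22='caa' goto ·  [P7 ends]

Failure links (BFS by depth):
  n1('b'): parent n0 fail=0; on 'b' 0 → fail=0;  out ∅∪∅=∅
  n8('c'): parent n0 fail=0; on 'c' 0 → fail=0;  out ∅∪∅=∅
  n12('d'): parent n0 fail=0; on 'd' 0 → fail=0;  out {3}∪∅={3}
  n13('a'): parent n0 fail=0; on 'a' 0 → fail=0;  out ∅∪∅=∅
  n2('bd'): parent n1 fail=0; on 'd' 0 → fail=12;  out ∅∪{3}={3}
  n9('cc'): parent n8 fail=0; on 'c' 0 → fail=8;  out ∅∪∅=∅
  n14('ab'): parent n13 fail=0; on 'b' 0 → fail=1;  out {4}∪∅={4}
  n15('db'): parent n12 fail=0; on 'b' 0 → fail=1;  out ∅∪∅=∅
  n17('bc'): parent n1 fail=0; on 'c' 0 → fail=8;  out ∅∪∅=∅
  n21('ca'): parent n8 fail=0; on 'a' 0 → fail=13;  out ∅∪∅=∅
  n3('bdb'): parent n2 fail=12; on 'b' 12 → fail=15;  out ∅∪∅=∅
  n5('bdd'): parent n2 fail=12; on 'd' 12→0 → fail=12;  out ∅∪{3}={3}
  n10('cca'): parent n9 fail=8; on 'a' 8 → fail=21;  out ∅∪∅=∅
  n16('dbb'): parent n15 fail=1; on 'b' 1→0 → fail=1;  out {5}∪∅={5}
  n18('bca'): parent n17 fail=8; on 'a' 8 → fail=21;  out ∅∪∅=∅
  n22('caa'): parent n21 fail=13; on 'a' 13→0 → fail=13;  out {7}∪∅={7}
  n4('bdba'): parent n3 fail=15; on 'a' 15→1→0 → fail=13;  out {0}∪∅={0}
  n6('bdda'): parent n5 fail=12; on 'a' 12→0 → fail=13;  out ∅∪∅=∅
  n11('ccaa'): parent n10 fail=21; on 'a' 21 → fail=22;  out {2}∪{7}={2,7}
  n19('bcab'): parent n18 fail=21; on 'b' 21→13 → fail=14;  out ∅∪{4}={4}
  n7('bddad'): parent n6 fail=13; on 'd' 13→0 → fail=12;  out {1}∪{3}={1,3}
  n20('bcabb'): parent n19 fail=14; on 'b' 14→1→0 → fail=1;  out {6}∪∅={6}

Run:
pos 0 'b': at 1
pos 1 'c': at 17
pos 2 'a': at 18
pos 3 'c': at 8 ·f
pos 4 'd': at 12 ·f  ** P3@[4:4]
pos 5 'c': at 8 ·f
pos 6 'a': at 21
pos 7 'd': at 12 ·f  ** P3@[7:7]
pos 8 'a': at 13 ·f
pos 9 'd': at 12 ·f  ** P3@[9:9]
pos 10 'a': at 13 ·f
pos 11 'c': at 8 ·f
pos 12 'a': at 21
pos 13 'a': at 22  ** P7@[11:13]
pos 14 'd': at 12 ·f  ** P3@[14:14]
pos 15 'c': at 8 ·f
pos 16 'c': at 9
pos 17 'a': at 10
pos 18 'a': at 11  ** P2@[15:18],P7@[16:18]
pos 19 'b': at 14 ·f  ** P4@[18:19]
pos 20 'c': at 17 ·f
pos 21 'a': at 18
pos 22 'b': at 19  ** P4@[21:22]
pos 23 'b': at 20  ** P6@[19:23]
pos 24 'c': at 17 ·f
pos 25 'c': at 9 ·f
pos 26 'c': at 9 ·f
pos 27 'b': at 1 ·f
pos 28 'c': at 17
pos 29 'a': at 18
pos 30 'b': at 19  ** P4@[29:30]
pos 31 'b': at 20  ** P6@[27:31]

Matches: [[4,3],[7,3],[9,3],[13,7],[14,3],[18,2],[18,7],[19,4],[22,4],[23,6],[30,4],[31,6]]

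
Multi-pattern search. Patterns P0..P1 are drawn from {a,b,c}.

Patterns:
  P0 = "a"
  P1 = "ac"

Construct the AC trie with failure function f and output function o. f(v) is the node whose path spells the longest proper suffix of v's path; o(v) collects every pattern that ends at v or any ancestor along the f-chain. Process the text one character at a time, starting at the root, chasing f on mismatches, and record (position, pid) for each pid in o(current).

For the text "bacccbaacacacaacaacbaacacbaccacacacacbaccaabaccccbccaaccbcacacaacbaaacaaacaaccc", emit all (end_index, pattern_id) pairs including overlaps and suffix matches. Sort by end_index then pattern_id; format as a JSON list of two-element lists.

Build:
Trie nodes:
  n0 'ε': a→1
  n1 'a': c→2  [P0 ends]
  n2 'ac': ·  [P1 ends]

Failure links (BFS by depth):
  n1('a'): parent n0 fail=0; on 'a' 0 → fail=0;  out {0}∪∅={0}
  n2('ac'): parent n1 fail=0; on 'c' 0 → fail=0;  out {1}∪∅={1}

Run:
i=0 'b': node 0→0
i=1 'a': node 0→1  emit P0@[1:1]
i=2 'c': node 1→2  emit P1@[1:2]
i=3 'c': node 2→0 (via fail)
i=4 'c': node 0→0
i=5 'b': node 0→0
i=6 'a': node 0→1  emit P0@[6:6]
i=7 'a': node 1→1 (via fail)  emit P0@[7:7]
i=8 'c': node 1→2  emit P1@[7:8]
i=9 'a': node 2→1 (via fail)  emit P0@[9:9]
i=10 'c': node 1→2  emit P1@[9:10]
i=11 'a': node 2→1 (via fail)  emit P0@[11:11]
i=12 'c': node 1→2  emit P1@[11:12]
i=13 'a': node 2→1 (via fail)  emit P0@[13:13]
i=14 'a': node 1→1 (via fail)  emit P0@[14:14]
i=15 'c': node 1→2  emit P1@[14:15]
i=16 'a': node 2→1 (via fail)  emit P0@[16:16]
i=17 'a': node 1→1 (via fail)  emit P0@[17:17]
i=18 'c': node 1→2  emit P1@[17:18]
i=19 'b': node 2→0 (via fail)
i=20 'a': node 0→1  emit P0@[20:20]
i=21 'a': node 1→1 (via fail)  emit P0@[21:21]
i=22 'c': node 1→2  emit P1@[21:22]
i=23 'a': node 2→1 (via fail)  emit P0@[23:23]
i=24 'c': node 1→2  emit P1@[23:24]
i=25 'b': node 2→0 (via fail)
i=26 'a': node 0→1  emit P0@[26:26]
i=27 'c': node 1→2  emit P1@[26:27]
i=28 'c': node 2→0 (via fail)
i=29 'a': node 0→1  emit P0@[29:29]
i=30 'c': node 1→2  emit P1@[29:30]
i=31 'a': node 2→1 (via fail)  emit P0@[31:31]
i=32 'c': node 1→2  emit P1@[31:32]
i=33 'a': node 2→1 (via fail)  emit P0@[33:33]
i=34 'c': node 1→2  emit P1@[33:34]
i=35 'a': node 2→1 (via fail)  emit P0@[35:35]
i=36 'c': node 1→2  emit P1@[35:36]
i=37 'b': node 2→0 (via fail)
i=38 'a': node 0→1  emit P0@[38:38]
i=39 'c': node 1→2  emit P1@[38:39]
i=40 'c': node 2→0 (via fail)
i=41 'a': node 0→1  emit P0@[41:41]
i=42 'a': node 1→1 (via fail)  emit P0@[42:42]
i=43 'b': node 1→0 (via fail)
i=44 'a': node 0→1  emit P0@[44:44]
i=45 'c': node 1→2  emit P1@[44:45]
i=46 'c': node 2→0 (via fail)
i=47 'c': node 0→0
i=48 'c': node 0→0
i=49 'b': node 0→0
i=50 'c': node 0→0
i=51 'c': node 0→0
i=52 'a': node 0→1  emit P0@[52:52]
i=53 'a': node 1→1 (via fail)  emit P0@[53:53]
i=54 'c': node 1→2  emit P1@[53:54]
i=55 'c': node 2→0 (via fail)
i=56 'b': node 0→0
i=57 'c': node 0→0
i=58 'a': node 0→1  emit P0@[58:58]
i=59 'c': node 1→2  emit P1@[58:59]
i=60 'a': node 2→1 (via fail)  emit P0@[60:60]
i=61 'c': node 1→2  emit P1@[60:61]
i=62 'a': node 2→1 (via fail)  emit P0@[62:62]
i=63 'a': node 1→1 (via fail)  emit P0@[63:63]
i=64 'c': node 1→2  emit P1@[63:64]
i=65 'b': node 2→0 (via fail)
i=66 'a': node 0→1  emit P0@[66:66]
i=67 'a': node 1→1 (via fail)  emit P0@[67:67]
i=68 'a': node 1→1 (via fail)  emit P0@[68:68]
i=69 'c': node 1→2  emit P1@[68:69]
i=70 'a': node 2→1 (via fail)  emit P0@[70:70]
i=71 'a': node 1→1 (via fail)  emit P0@[71:71]
i=72 'a': node 1→1 (via fail)  emit P0@[72:72]
i=73 'c': node 1→2  emit P1@[72:73]
i=74 'a': node 2→1 (via fail)  emit P0@[74:74]
i=75 'a': node 1→1 (via fail)  emit P0@[75:75]
i=76 'c': node 1→2  emit P1@[75:76]
i=77 'c': node 2→0 (via fail)
i=78 'c': node 0→0

All matches (sorted): [[1,0],[2,1],[6,0],[7,0],[8,1],[9,0],[10,1],[11,0],[12,1],[13,0],[14,0],[15,1],[16,0],[17,0],[18,1],[20,0],[21,0],[22,1],[23,0],[24,1],[26,0],[27,1],[29,0],[30,1],[31,0],[32,1],[33,0],[34,1],[35,0],[36,1],[38,0],[39,1],[41,0],[42,0],[44,0],[45,1],[52,0],[53,0],[54,1],[58,0],[59,1],[60,0],[61,1],[62,0],[63,0],[64,1],[66,0],[67,0],[68,0],[69,1],[70,0],[71,0],[72,0],[73,1],[74,0],[75,0],[76,1]]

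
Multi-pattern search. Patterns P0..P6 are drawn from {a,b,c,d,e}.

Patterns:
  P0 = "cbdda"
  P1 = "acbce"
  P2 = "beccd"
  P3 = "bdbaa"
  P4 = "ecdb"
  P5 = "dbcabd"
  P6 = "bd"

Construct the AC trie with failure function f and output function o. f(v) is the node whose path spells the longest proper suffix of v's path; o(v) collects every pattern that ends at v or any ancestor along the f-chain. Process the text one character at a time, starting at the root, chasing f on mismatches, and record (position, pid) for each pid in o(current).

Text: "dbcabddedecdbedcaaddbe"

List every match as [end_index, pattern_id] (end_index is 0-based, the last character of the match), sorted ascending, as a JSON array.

Build automaton:
Trie nodes:
  0='ε' goto a→6 b→11 c→1 d→24 e→20
  1='c' goto b→2
  2='cb' goto d→3
  3='cbd' goto d→4
  4='cbdd' goto a→5
  5='cbdda' goto ·  [P0 ends]
  6='a' goto c→7
  7='ac' goto b→8
  8='acb' goto c→9
  9='acbc' goto e→10
  10='acbce' goto ·  [P1 ends]
  11='b' goto d→16 e→12
  12='be' goto c→13
  13='bec' goto c→14
  14='becc' goto d→15
  15='beccd' goto ·  [P2 ends]
  16='bd' goto b→17  [P6 ends]
  17='bdb' goto a→18
  18='bdba' goto a→19
  19='bdbaa' goto ·  [P3 ends]
  20='e' goto c→21
  21='ec' goto d→22
  22='ecd' goto b→23
  23='ecdb' goto ·  [P4 ends]
  24='d' goto b→25
  25='db' goto c→26
  26='dbc' goto a→27
  27='dbca' goto b→28
  28='dbcab' goto d→29
  29='dbcabd' goto ·  [P5 ends]

Failure links (BFS by depth):
  n1('c'): parent n0 fail=0; on 'c' 0 → fail=0;  out ∅∪∅=∅
  n6('a'): parent n0 fail=0; on 'a' 0 → fail=0;  out ∅∪∅=∅
  n11('b'): parent n0 fail=0; on 'b' 0 → fail=0;  out ∅∪∅=∅
  n20('e'): parent n0 fail=0; on 'e' 0 → fail=0;  out ∅∪∅=∅
  n24('d'): parent n0 fail=0; on 'd' 0 → fail=0;  out ∅∪∅=∅
  n2('cb'): parent n1 fail=0; on 'b' 0 → fail=11;  out ∅∪∅=∅
  n7('ac'): parent n6 fail=0; on 'c' 0 → fail=1;  out ∅∪∅=∅
  n12('be'): parent n11 fail=0; on 'e' 0 → fail=20;  out ∅∪∅=∅
  n16('bd'): parent n11 fail=0; on 'd' 0 → fail=24;  out {6}∪∅={6}
  n21('ec'): parent n20 fail=0; on 'c' 0 → fail=1;  out ∅∪∅=∅
  n25('db'): parent n24 fail=0; on 'b' 0 → fail=11;  out ∅∪∅=∅
  n3('cbd'): parent n2 fail=11; on 'd' 11 → fail=16;  out ∅∪{6}={6}
  n8('acb'): parent n7 fail=1; on 'b' 1 → fail=2;  out ∅∪∅=∅
  n13('bec'): parent n12 fail=20; on 'c' 20 → fail=21;  out ∅∪∅=∅
  n17('bdb'): parent n16 fail=24; on 'b' 24 → fail=25;  out ∅∪∅=∅
  n22('ecd'): parent n21 fail=1; on 'd' 1→0 → fail=24;  out ∅∪∅=∅
  n26('dbc'): parent n25 fail=11; on 'c' 11→0 → fail=1;  out ∅∪∅=∅
  n4('cbdd'): parent n3 fail=16; on 'd' 16→24→0 → fail=24;  out ∅∪∅=∅
  n9('acbc'): parent n8 fail=2; on 'c' 2→11→0 → fail=1;  out ∅∪∅=∅
  n14('becc'): parent n13 fail=21; on 'c' 21→1→0 → fail=1;  out ∅∪∅=∅
  n18('bdba'): parent n17 fail=25; on 'a' 25→11→0 → fail=6;  out ∅∪∅=∅
  n23('ecdb'): parent n22 fail=24; on 'b' 24 → fail=25;  out {4}∪∅={4}
  n27('dbca'): parent n26 fail=1; on 'a' 1→0 → fail=6;  out ∅∪∅=∅
  n5('cbdda'): parent n4 fail=24; on 'a' 24→0 → fail=6;  out {0}∪∅={0}
  n10('acbce'): parent n9 fail=1; on 'e' 1→0 → fail=20;  out {1}∪∅={1}
  n15('beccd'): parent n14 fail=1; on 'd' 1→0 → fail=24;  out {2}∪∅={2}
  n19('bdbaa'): parent n18 fail=6; on 'a' 6→0 → fail=6;  out {3}∪∅={3}
  n28('dbcab'): parent n27 fail=6; on 'b' 6→0 → fail=11;  out ∅∪∅=∅
  n29('dbcabd'): parent n28 fail=11; on 'd' 11 → fail=16;  out {5}∪{6}={5,6}

Scan:
i=0 'd': node 0→24
i=1 'b': node 24→25
i=2 'c': node 25→26
i=3 'a': node 26→27
i=4 'b': node 27→28
i=5 'd': node 28→29  → match P5@[0:5],P6@[4:5]
i=6 'd': node 29→24 (via fail)
i=7 'e': node 24→20 (via fail)
i=8 'd': node 20→24 (via fail)
i=9 'e': node 24→20 (via fail)
i=10 'c': node 20→21
i=11 'd': node 21→22
i=12 'b': node 22→23  → match P4@[9:12]
i=13 'e': node 23→12 (via fail)
i=14 'd': node 12→24 (via fail)
i=15 'c': node 24→1 (via fail)
i=16 'a': node 1→6 (via fail)
i=17 'a': node 6→6 (via fail)
i=18 'd': node 6→24 (via fail)
i=19 'd': node 24→24 (via fail)
i=20 'b': node 24→25
i=21 'e': node 25→12 (via fail)

Result: [[5,5],[5,6],[12,4]]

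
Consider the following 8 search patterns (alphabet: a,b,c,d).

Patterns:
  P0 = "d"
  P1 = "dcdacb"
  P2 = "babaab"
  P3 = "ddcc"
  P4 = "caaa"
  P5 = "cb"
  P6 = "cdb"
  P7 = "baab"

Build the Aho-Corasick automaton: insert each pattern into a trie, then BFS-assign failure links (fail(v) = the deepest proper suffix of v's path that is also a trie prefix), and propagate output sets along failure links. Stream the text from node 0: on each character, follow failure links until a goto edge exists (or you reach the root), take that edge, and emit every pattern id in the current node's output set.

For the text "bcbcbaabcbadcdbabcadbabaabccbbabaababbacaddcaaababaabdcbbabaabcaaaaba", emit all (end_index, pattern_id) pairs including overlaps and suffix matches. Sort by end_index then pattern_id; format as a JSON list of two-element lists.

Construct AC machine:
Trie (insert patterns):
  n0 'ε': b→7 c→16 d→1
  n1 'd': c→2 d→13  [P0 ends]
  n2 'dc': d→3
  n3 'dcd': a→4
  n4 'dcda': c→5
  n5 'dcdac': b→6
  n6 'dcdacb': ·  [P1 ends]
  n7 'b': a→8
  n8 'ba': a→23 b→9
  n9 'bab': a→10
  n10 'baba': a→11
  n11 'babaa': b→12
  n12 'babaab': ·  [P2 ends]
  n13 'dd': c→14
  n14 'ddc': c→15
  n15 'ddcc': ·  [P3 ends]
  n16 'c': a→17 b→20 d→21
  n17 'ca': a→18
  n18 'caa': a→19
  n19 'caaa': ·  [P4 ends]
  n20 'cb': ·  [P5 ends]
  n21 'cd': b→22
  n22 'cdb': ·  [P6 ends]
  n23 'baa': b→24
  n24 'baab': ·  [P7 ends]

BFS fail/out derivation:
  fail(1) 'd': from fail(0)=0 chase 'd': 0 ⇒ 0;  out={0}∪out(0)={0}
  fail(7) 'b': from fail(0)=0 chase 'b': 0 ⇒ 0;  out=∅∪out(0)=∅
  fail(16) 'c': from fail(0)=0 chase 'c': 0 ⇒ 0;  out=∅∪out(0)=∅
  fail(2) 'dc': from fail(1)=0 chase 'c': 0 ⇒ 16;  out=∅∪out(16)=∅
  fail(8) 'ba': from fail(7)=0 chase 'a': 0 ⇒ 0;  out=∅∪out(0)=∅
  fail(13) 'dd': from fail(1)=0 chase 'd': 0 ⇒ 1;  out=∅∪out(1)={0}
  fail(17) 'ca': from fail(16)=0 chase 'a': 0 ⇒ 0;  out=∅∪out(0)=∅
  fail(20) 'cb': from fail(16)=0 chase 'b': 0 ⇒ 7;  out={5}∪out(7)={5}
  fail(21) 'cd': from fail(16)=0 chase 'd': 0 ⇒ 1;  out=∅∪out(1)={0}
  fail(3) 'dcd': from fail(2)=16 chase 'd': 16 ⇒ 21;  out=∅∪out(21)={0}
  fail(9) 'bab': from fail(8)=0 chase 'b': 0 ⇒ 7;  out=∅∪out(7)=∅
  fail(14) 'ddc': from fail(13)=1 chase 'c': 1 ⇒ 2;  out=∅∪out(2)=∅
  fail(18) 'caa': from fail(17)=0 chase 'a': 0 ⇒ 0;  out=∅∪out(0)=∅
  fail(22) 'cdb': from fail(21)=1 chase 'b': 1→0 ⇒ 7;  out={6}∪out(7)={6}
  fail(23) 'baa': from fail(8)=0 chase 'a': 0 ⇒ 0;  out=∅∪out(0)=∅
  fail(4) 'dcda': from fail(3)=21 chase 'a': 21→1→0 ⇒ 0;  out=∅∪out(0)=∅
  fail(10) 'baba': from fail(9)=7 chase 'a': 7 ⇒ 8;  out=∅∪out(8)=∅
  fail(15) 'ddcc': from fail(14)=2 chase 'c': 2→16→0 ⇒ 16;  out={3}∪out(16)={3}
  fail(19) 'caaa': from fail(18)=0 chase 'a': 0 ⇒ 0;  out={4}∪out(0)={4}
  fail(24) 'baab': from fail(23)=0 chase 'b': 0 ⇒ 7;  out={7}∪out(7)={7}
  fail(5) 'dcdac': from fail(4)=0 chase 'c': 0 ⇒ 16;  out=∅∪out(16)=∅
  fail(11) 'babaa': from fail(10)=8 chase 'a': 8 ⇒ 23;  out=∅∪out(23)=∅
  fail(6) 'dcdacb': from fail(5)=16 chase 'b': 16 ⇒ 20;  out={1}∪out(20)={1,5}
  fail(12) 'babaab': from fail(11)=23 chase 'b': 23 ⇒ 24;  out={2}∪out(24)={2,7}

Scan:
pos 0 'b': at 7
pos 1 'c': at 16 (via fail)
pos 2 'b': at 20  → match P5@[1:2]
pos 3 'c': at 16 (via fail)
pos 4 'b': at 20  → match P5@[3:4]
pos 5 'a': at 8 (via fail)
pos 6 'a': at 23
pos 7 'b': at 24  → match P7@[4:7]
pos 8 'c': at 16 (via fail)
pos 9 'b': at 20  → match P5@[8:9]
pos 10 'a': at 8 (via fail)
pos 11 'd': at 1 (via fail)  → match P0@[11:11]
pos 12 'c': at 2
pos 13 'd': at 3  → match P0@[13:13]
pos 14 'b': at 22 (via fail)  → match P6@[12:14]
pos 15 'a': at 8 (via fail)
pos 16 'b': at 9
pos 17 'c': at 16 (via fail)
pos 18 'a': at 17
pos 19 'd': at 1 (via fail)  → match P0@[19:19]
pos 20 'b': at 7 (via fail)
pos 21 'a': at 8
pos 22 'b': at 9
pos 23 'a': at 10
pos 24 'a': at 11
pos 25 'b': at 12  → match P2@[20:25],P7@[22:25]
pos 26 'c': at 16 (via fail)
pos 27 'c': at 16 (via fail)
pos 28 'b': at 20  → match P5@[27:28]
pos 29 'b': at 7 (via fail)
pos 30 'a': at 8
pos 31 'b': at 9
pos 32 'a': at 10
pos 33 'a': at 11
pos 34 'b': at 12  → match P2@[29:34],P7@[31:34]
pos 35 'a': at 8 (via fail)
pos 36 'b': at 9
pos 37 'b': at 7 (via fail)
pos 38 'a': at 8
pos 39 'c': at 16 (via fail)
pos 40 'a': at 17
pos 41 'd': at 1 (via fail)  → match P0@[41:41]
pos 42 'd': at 13  → match P0@[42:42]
pos 43 'c': at 14
pos 44 'a': at 17 (via fail)
pos 45 'a': at 18
pos 46 'a': at 19  → match P4@[43:46]
pos 47 'b': at 7 (via fail)
pos 48 'a': at 8
pos 49 'b': at 9
pos 50 'a': at 10
pos 51 'a': at 11
pos 52 'b': at 12  → match P2@[47:52],P7@[49:52]
pos 53 'd': at 1 (via fail)  → match P0@[53:53]
pos 54 'c': at 2
pos 55 'b': at 20 (via fail)  → match P5@[54:55]
pos 56 'b': at 7 (via fail)
pos 57 'a': at 8
pos 58 'b': at 9
pos 59 'a': at 10
pos 60 'a': at 11
pos 61 'b': at 12  → match P2@[56:61],P7@[58:61]
pos 62 'c': at 16 (via fail)
pos 63 'a': at 17
pos 64 'a': at 18
pos 65 'a': at 19  → match P4@[62:65]
pos 66 'a': at 0 (via fail)
pos 67 'b': at 7
pos 68 'a': at 8

Matches: [[2,5],[4,5],[7,7],[9,5],[11,0],[13,0],[14,6],[19,0],[25,2],[25,7],[28,5],[34,2],[34,7],[41,0],[42,0],[46,4],[52,2],[52,7],[53,0],[55,5],[61,2],[61,7],[65,4]]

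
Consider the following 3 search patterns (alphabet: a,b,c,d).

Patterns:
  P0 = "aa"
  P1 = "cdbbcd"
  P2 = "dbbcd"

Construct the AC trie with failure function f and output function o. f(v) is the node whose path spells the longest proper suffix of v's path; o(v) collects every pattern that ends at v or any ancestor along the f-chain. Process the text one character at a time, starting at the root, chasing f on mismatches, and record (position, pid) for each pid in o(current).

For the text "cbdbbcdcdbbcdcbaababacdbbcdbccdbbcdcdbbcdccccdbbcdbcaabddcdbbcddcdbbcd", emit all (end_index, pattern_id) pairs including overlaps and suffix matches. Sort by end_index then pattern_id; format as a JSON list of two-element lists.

Construct AC machine:
Trie nodes:
  n0 'ε': a→1 c→3 d→9
  n1 'a': a→2
  n2 'aa': ·  [P0 ends]
  n3 'c': d→4
  n4 'cd': b→5
  n5 'cdb': b→6
  n6 'cdbb': c→7
  n7 'cdbbc': d→8
  n8 'cdbbcd': ·  [P1 ends]
  n9 'd': b→10
  n10 'db': b→11
  n11 'dbb': c→12
  n12 'dbbc': d→13
  n13 'dbbcd': ·  [P2 ends]

BFS fail/out derivation:
  n1('a'): parent n0 fail=0; on 'a' 0 → fail=0;  out ∅∪∅=∅
  n3('c'): parent n0 fail=0; on 'c' 0 → fail=0;  out ∅∪∅=∅
  n9('d'): parent n0 fail=0; on 'd' 0 → fail=0;  out ∅∪∅=∅
  n2('aa'): parent n1 fail=0; on 'a' 0 → fail=1;  out {0}∪∅={0}
  n4('cd'): parent n3 fail=0; on 'd' 0 → fail=9;  out ∅∪∅=∅
  n10('db'): parent n9 fail=0; on 'b' 0 → fail=0;  out ∅∪∅=∅
  n5('cdb'): parent n4 fail=9; on 'b' 9 → fail=10;  out ∅∪∅=∅
  n11('dbb'): parent n10 fail=0; on 'b' 0 → fail=0;  out ∅∪∅=∅
  n6('cdbb'): parent n5 fail=10; on 'b' 10 → fail=11;  out ∅∪∅=∅
  n12('dbbc'): parent n11 fail=0; on 'c' 0 → fail=3;  out ∅∪∅=∅
  n7('cdbbc'): parent n6 fail=11; on 'c' 11 → fail=12;  out ∅∪∅=∅
  n13('dbbcd'): parent n12 fail=3; on 'd' 3 → fail=4;  out {2}∪∅={2}
  n8('cdbbcd'): parent n7 fail=12; on 'd' 12 → fail=13;  out {1}∪{2}={1,2}

Run:
i=0 'c': node 0→3
i=1 'b': node 3→0 (via fail)
i=2 'd': node 0→9
i=3 'b': node 9→10
i=4 'b': node 10→11
i=5 'c': node 11→12
i=6 'd': node 12→13  → match P2@[2:6]
i=7 'c': node 13→3 (via fail)
i=8 'd': node 3→4
i=9 'b': node 4→5
i=10 'b': node 5→6
i=11 'c': node 6→7
i=12 'd': node 7→8  → match P1@[7:12],P2@[8:12]
i=13 'c': node 8→3 (via fail)
i=14 'b': node 3→0 (via fail)
i=15 'a': node 0→1
i=16 'a': node 1→2  → match P0@[15:16]
i=17 'b': node 2→0 (via fail)
i=18 'a': node 0→1
i=19 'b': node 1→0 (via fail)
i=20 'a': node 0→1
i=21 'c': node 1→3 (via fail)
i=22 'd': node 3→4
i=23 'b': node 4→5
i=24 'b': node 5→6
i=25 'c': node 6→7
i=26 'd': node 7→8  → match P1@[21:26],P2@[22:26]
i=27 'b': node 8→5 (via fail)
i=28 'c': node 5→3 (via fail)
i=29 'c': node 3→3 (via fail)
i=30 'd': node 3→4
i=31 'b': node 4→5
i=32 'b': node 5→6
i=33 'c': node 6→7
i=34 'd': node 7→8  → match P1@[29:34],P2@[30:34]
i=35 'c': node 8→3 (via fail)
i=36 'd': node 3→4
i=37 'b': node 4→5
i=38 'b': node 5→6
i=39 'c': node 6→7
i=40 'd': node 7→8  → match P1@[35:40],P2@[36:40]
i=41 'c': node 8→3 (via fail)
i=42 'c': node 3→3 (via fail)
i=43 'c': node 3→3 (via fail)
i=44 'c': node 3→3 (via fail)
i=45 'd': node 3→4
i=46 'b': node 4→5
i=47 'b': node 5→6
i=48 'c': node 6→7
i=49 'd': node 7→8  → match P1@[44:49],P2@[45:49]
i=50 'b': node 8→5 (via fail)
i=51 'c': node 5→3 (via fail)
i=52 'a': node 3→1 (via fail)
i=53 'a': node 1→2  → match P0@[52:53]
i=54 'b': node 2→0 (via fail)
i=55 'd': node 0→9
i=56 'd': node 9→9 (via fail)
i=57 'c': node 9→3 (via fail)
i=58 'd': node 3→4
i=59 'b': node 4→5
i=60 'b': node 5→6
i=61 'c': node 6→7
i=62 'd': node 7→8  → match P1@[57:62],P2@[58:62]
i=63 'd': node 8→9 (via fail)
i=64 'c': node 9→3 (via fail)
i=65 'd': node 3→4
i=66 'b': node 4→5
i=67 'b': node 5→6
i=68 'c': node 6→7
i=69 'd': node 7→8  → match P1@[64:69],P2@[65:69]

All matches (sorted): [[6,2],[12,1],[12,2],[16,0],[26,1],[26,2],[34,1],[34,2],[40,1],[40,2],[49,1],[49,2],[53,0],[62,1],[62,2],[69,1],[69,2]]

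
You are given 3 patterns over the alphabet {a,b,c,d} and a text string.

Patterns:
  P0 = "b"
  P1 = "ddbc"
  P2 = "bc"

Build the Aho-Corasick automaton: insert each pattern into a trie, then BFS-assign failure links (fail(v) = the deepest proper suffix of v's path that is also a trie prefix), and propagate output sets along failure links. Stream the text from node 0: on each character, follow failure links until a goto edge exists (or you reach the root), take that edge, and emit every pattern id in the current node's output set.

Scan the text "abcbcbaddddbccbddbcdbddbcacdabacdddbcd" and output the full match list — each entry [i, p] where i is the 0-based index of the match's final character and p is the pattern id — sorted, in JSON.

Construct AC machine:
Trie (insert patterns):
  n0 'ε': b→1 d→2
  n1 'b': c→6  ←P0
  n2 'd': d→3
  n3 'dd': b→4
  n4 'ddb': c→5
  n5 'ddbc': ·  ←P1
  n6 'bc': ·  ←P2

BFS fail/out derivation:
  n1('b'): parent n0 fail=0; on 'b' 0 → fail=0;  out {0}∪∅={0}
  n2('d'): parent n0 fail=0; on 'd' 0 → fail=0;  out ∅∪∅=∅
  n3('dd'): parent n2 fail=0; on 'd' 0 → fail=2;  out ∅∪∅=∅
  n6('bc'): parent n1 fail=0; on 'c' 0 → fail=0;  out {2}∪∅={2}
  n4('ddb'): parent n3 fail=2; on 'b' 2→0 → fail=1;  out ∅∪{0}={0}
  n5('ddbc'): parent n4 fail=1; on 'c' 1 → fail=6;  out {1}∪{2}={1,2}

Scan:
i=0 'a': node 0→0
i=1 'b': node 0→1  → match P0@[1:1]
i=2 'c': node 1→6  → match P2@[1:2]
i=3 'b': node 6→1 ·f  → match P0@[3:3]
i=4 'c': node 1→6  → match P2@[3:4]
i=5 'b': node 6→1 ·f  → match P0@[5:5]
i=6 'a': node 1→0 ·f
i=7 'd': node 0→2
i=8 'd': node 2→3
i=9 'd': node 3→3 ·f
i=10 'd': node 3→3 ·f
i=11 'b': node 3→4  → match P0@[11:11]
i=12 'c': node 4→5  → match P1@[9:12],P2@[11:12]
i=13 'c': node 5→0 ·f
i=14 'b': node 0→1  → match P0@[14:14]
i=15 'd': node 1→2 ·f
i=16 'd': node 2→3
i=17 'b': node 3→4  → match P0@[17:17]
i=18 'c': node 4→5  → match P1@[15:18],P2@[17:18]
i=19 'd': node 5→2 ·f
i=20 'b': node 2→1 ·f  → match P0@[20:20]
i=21 'd': node 1→2 ·f
i=22 'd': node 2→3
i=23 'b': node 3→4  → match P0@[23:23]
i=24 'c': node 4→5  → match P1@[21:24],P2@[23:24]
i=25 'a': node 5→0 ·f
i=26 'c': node 0→0
i=27 'd': node 0→2
i=28 'a': node 2→0 ·f
i=29 'b': node 0→1  → match P0@[29:29]
i=30 'a': node 1→0 ·f
i=31 'c': node 0→0
i=32 'd': node 0→2
i=33 'd': node 2→3
i=34 'd': node 3→3 ·f
i=35 'b': node 3→4  → match P0@[35:35]
i=36 'c': node 4→5  → match P1@[33:36],P2@[35:36]
i=37 'd': node 5→2 ·f

Matches: [[1,0],[2,2],[3,0],[4,2],[5,0],[11,0],[12,1],[12,2],[14,0],[17,0],[18,1],[18,2],[20,0],[23,0],[24,1],[24,2],[29,0],[35,0],[36,1],[36,2]]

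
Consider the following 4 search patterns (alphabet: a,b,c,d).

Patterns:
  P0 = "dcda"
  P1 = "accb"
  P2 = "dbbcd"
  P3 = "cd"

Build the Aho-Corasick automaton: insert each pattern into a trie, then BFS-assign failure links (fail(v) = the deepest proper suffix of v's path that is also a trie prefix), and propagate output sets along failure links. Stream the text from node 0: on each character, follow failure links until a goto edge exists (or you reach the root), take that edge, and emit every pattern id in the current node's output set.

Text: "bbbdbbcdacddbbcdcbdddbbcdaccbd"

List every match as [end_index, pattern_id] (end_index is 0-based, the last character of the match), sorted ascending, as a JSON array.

Build:
Trie nodes:
  n0 'ε': a→5 c→13 d→1
  n1 'd': b→9 c→2
  n2 'dc': d→3
  n3 'dcd': a→4
  n4 'dcda': ·  ←P0
  n5 'a': c→6
  n6 'ac': c→7
  n7 'acc': b→8
  n8 'accb': ·  ←P1
  n9 'db': b→10
  n10 'dbb': c→11
  n11 'dbbc': d→12
  n12 'dbbcd': ·  ←P2
  n13 'c': d→14
  n14 'cd': ·  ←P3

Failure links (BFS by depth):
  fail(1) 'd': from fail(0)=0 chase 'd': 0 ⇒ 0;  out=∅∪out(0)=∅
  fail(5) 'a': from fail(0)=0 chase 'a': 0 ⇒ 0;  out=∅∪out(0)=∅
  fail(13) 'c': from fail(0)=0 chase 'c': 0 ⇒ 0;  out=∅∪out(0)=∅
  fail(2) 'dc': from fail(1)=0 chase 'c': 0 ⇒ 13;  out=∅∪out(13)=∅
  fail(6) 'ac': from fail(5)=0 chase 'c': 0 ⇒ 13;  out=∅∪out(13)=∅
  fail(9) 'db': from fail(1)=0 chase 'b': 0 ⇒ 0;  out=∅∪out(0)=∅
  fail(14) 'cd': from fail(13)=0 chase 'd': 0 ⇒ 1;  out={3}∪out(1)={3}
  fail(3) 'dcd': from fail(2)=13 chase 'd': 13 ⇒ 14;  out=∅∪out(14)={3}
  fail(7) 'acc': from fail(6)=13 chase 'c': 13→0 ⇒ 13;  out=∅∪out(13)=∅
  fail(10) 'dbb': from fail(9)=0 chase 'b': 0 ⇒ 0;  out=∅∪out(0)=∅
  fail(4) 'dcda': from fail(3)=14 chase 'a': 14→1→0 ⇒ 5;  out={0}∪out(5)={0}
  fail(8) 'accb': from fail(7)=13 chase 'b': 13→0 ⇒ 0;  out={1}∪out(0)={1}
  fail(11) 'dbbc': from fail(10)=0 chase 'c': 0 ⇒ 13;  out=∅∪out(13)=∅
  fail(12) 'dbbcd': from fail(11)=13 chase 'd': 13 ⇒ 14;  out={2}∪out(14)={2,3}

Text stream:
pos 0 'b': at 0
pos 1 'b': at 0
pos 2 'b': at 0
pos 3 'd': at 1
pos 4 'b': at 9
pos 5 'b': at 10
pos 6 'c': at 11
pos 7 'd': at 12  → match P2@[3:7],P3@[6:7]
pos 8 'a': at 5 (fail-walked)
pos 9 'c': at 6
pos 10 'd': at 14 (fail-walked)  → match P3@[9:10]
pos 11 'd': at 1 (fail-walked)
pos 12 'b': at 9
pos 13 'b': at 10
pos 14 'c': at 11
pos 15 'd': at 12  → match P2@[11:15],P3@[14:15]
pos 16 'c': at 2 (fail-walked)
pos 17 'b': at 0 (fail-walked)
pos 18 'd': at 1
pos 19 'd': at 1 (fail-walked)
pos 20 'd': at 1 (fail-walked)
pos 21 'b': at 9
pos 22 'b': at 10
pos 23 'c': at 11
pos 24 'd': at 12  → match P2@[20:24],P3@[23:24]
pos 25 'a': at 5 (fail-walked)
pos 26 'c': at 6
pos 27 'c': at 7
pos 28 'b': at 8  → match P1@[25:28]
pos 29 'd': at 1 (fail-walked)

Matches: [[7,2],[7,3],[10,3],[15,2],[15,3],[24,2],[24,3],[28,1]]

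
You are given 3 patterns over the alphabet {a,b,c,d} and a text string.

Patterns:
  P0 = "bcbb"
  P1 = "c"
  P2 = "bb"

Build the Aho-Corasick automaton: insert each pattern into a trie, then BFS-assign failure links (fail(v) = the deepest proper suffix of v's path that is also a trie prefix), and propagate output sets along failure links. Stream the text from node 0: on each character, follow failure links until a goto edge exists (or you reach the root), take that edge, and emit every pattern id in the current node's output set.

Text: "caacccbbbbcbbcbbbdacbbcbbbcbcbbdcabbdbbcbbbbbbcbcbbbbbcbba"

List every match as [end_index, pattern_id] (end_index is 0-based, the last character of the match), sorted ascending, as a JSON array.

Construct AC machine:
Trie nodes:
  0='ε' goto b→1 c→5
  1='b' goto b→6 c→2
  2='bc' goto b→3
  3='bcb' goto b→4
  4='bcbb' goto ·  [P0 ends]
  5='c' goto ·  [P1 ends]
  6='bb' goto ·  [P2 ends]

BFS fail/out derivation:
  fail(1) 'b': from fail(0)=0 chase 'b': 0 ⇒ 0;  out=∅∪out(0)=∅
  fail(5) 'c': from fail(0)=0 chase 'c': 0 ⇒ 0;  out={1}∪out(0)={1}
  fail(2) 'bc': from fail(1)=0 chase 'c': 0 ⇒ 5;  out=∅∪out(5)={1}
  fail(6) 'bb': from fail(1)=0 chase 'b': 0 ⇒ 1;  out={2}∪out(1)={2}
  fail(3) 'bcb': from fail(2)=5 chase 'b': 5→0 ⇒ 1;  out=∅∪out(1)=∅
  fail(4) 'bcbb': from fail(3)=1 chase 'b': 1 ⇒ 6;  out={0}∪out(6)={0,2}

Scan:
[0] read 'c'  n0⇒n5  ** P1@[0:0]
[1] read 'a'  n5⇒n0 (fail-walked)
[2] read 'a'  n0⇒n0
[3] read 'c'  n0⇒n5  ** P1@[3:3]
[4] read 'c'  n5⇒n5 (fail-walked)  ** P1@[4:4]
[5] read 'c'  n5⇒n5 (fail-walked)  ** P1@[5:5]
[6] read 'b'  n5⇒n1 (fail-walked)
[7] read 'b'  n1⇒n6  ** P2@[6:7]
[8] read 'b'  n6⇒n6 (fail-walked)  ** P2@[7:8]
[9] read 'b'  n6⇒n6 (fail-walked)  ** P2@[8:9]
[10] read 'c'  n6⇒n2 (fail-walked)  ** P1@[10:10]
[11] read 'b'  n2⇒n3
[12] read 'b'  n3⇒n4  ** P0@[9:12],P2@[11:12]
[13] read 'c'  n4⇒n2 (fail-walked)  ** P1@[13:13]
[14] read 'b'  n2⇒n3
[15] read 'b'  n3⇒n4  ** P0@[12:15],P2@[14:15]
[16] read 'b'  n4⇒n6 (fail-walked)  ** P2@[15:16]
[17] read 'd'  n6⇒n0 (fail-walked)
[18] read 'a'  n0⇒n0
[19] read 'c'  n0⇒n5  ** P1@[19:19]
[20] read 'b'  n5⇒n1 (fail-walked)
[21] read 'b'  n1⇒n6  ** P2@[20:21]
[22] read 'c'  n6⇒n2 (fail-walked)  ** P1@[22:22]
[23] read 'b'  n2⇒n3
[24] read 'b'  n3⇒n4  ** P0@[21:24],P2@[23:24]
[25] read 'b'  n4⇒n6 (fail-walked)  ** P2@[24:25]
[26] read 'c'  n6⇒n2 (fail-walked)  ** P1@[26:26]
[27] read 'b'  n2⇒n3
[28] read 'c'  n3⇒n2 (fail-walked)  ** P1@[28:28]
[29] read 'b'  n2⇒n3
[30] read 'b'  n3⇒n4  ** P0@[27:30],P2@[29:30]
[31] read 'd'  n4⇒n0 (fail-walked)
[32] read 'c'  n0⇒n5  ** P1@[32:32]
[33] read 'a'  n5⇒n0 (fail-walked)
[34] read 'b'  n0⇒n1
[35] read 'b'  n1⇒n6  ** P2@[34:35]
[36] read 'd'  n6⇒n0 (fail-walked)
[37] read 'b'  n0⇒n1
[38] read 'b'  n1⇒n6  ** P2@[37:38]
[39] read 'c'  n6⇒n2 (fail-walked)  ** P1@[39:39]
[40] read 'b'  n2⇒n3
[41] read 'b'  n3⇒n4  ** P0@[38:41],P2@[40:41]
[42] read 'b'  n4⇒n6 (fail-walked)  ** P2@[41:42]
[43] read 'b'  n6⇒n6 (fail-walked)  ** P2@[42:43]
[44] read 'b'  n6⇒n6 (fail-walked)  ** P2@[43:44]
[45] read 'b'  n6⇒n6 (fail-walked)  ** P2@[44:45]
[46] read 'c'  n6⇒n2 (fail-walked)  ** P1@[46:46]
[47] read 'b'  n2⇒n3
[48] read 'c'  n3⇒n2 (fail-walked)  ** P1@[48:48]
[49] read 'b'  n2⇒n3
[50] read 'b'  n3⇒n4  ** P0@[47:50],P2@[49:50]
[51] read 'b'  n4⇒n6 (fail-walked)  ** P2@[50:51]
[52] read 'b'  n6⇒n6 (fail-walked)  ** P2@[51:52]
[53] read 'b'  n6⇒n6 (fail-walked)  ** P2@[52:53]
[54] read 'c'  n6⇒n2 (fail-walked)  ** P1@[54:54]
[55] read 'b'  n2⇒n3
[56] read 'b'  n3⇒n4  ** P0@[53:56],P2@[55:56]
[57] read 'a'  n4⇒n0 (fail-walked)

Result: [[0,1],[3,1],[4,1],[5,1],[7,2],[8,2],[9,2],[10,1],[12,0],[12,2],[13,1],[15,0],[15,2],[16,2],[19,1],[21,2],[22,1],[24,0],[24,2],[25,2],[26,1],[28,1],[30,0],[30,2],[32,1],[35,2],[38,2],[39,1],[41,0],[41,2],[42,2],[43,2],[44,2],[45,2],[46,1],[48,1],[50,0],[50,2],[51,2],[52,2],[53,2],[54,1],[56,0],[56,2]]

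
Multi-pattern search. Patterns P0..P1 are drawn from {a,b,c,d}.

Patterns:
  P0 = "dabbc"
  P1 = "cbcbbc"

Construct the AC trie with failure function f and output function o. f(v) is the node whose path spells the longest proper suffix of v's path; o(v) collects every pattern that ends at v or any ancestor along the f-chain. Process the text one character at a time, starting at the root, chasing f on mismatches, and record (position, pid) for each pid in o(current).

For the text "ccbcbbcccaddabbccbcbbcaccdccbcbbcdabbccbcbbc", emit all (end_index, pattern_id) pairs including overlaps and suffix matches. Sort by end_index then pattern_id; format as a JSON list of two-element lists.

Build:
Trie nodes:
  n0 'ε': c→6 d→1
  n1 'd': a→2
  n2 'da': b→3
  n3 'dab': b→4
  n4 'dabb': c→5
  n5 'dabbc': ·  ←P0
  n6 'c': b→7
  n7 'cb': c→8
  n8 'cbc': b→9
  n9 'cbcb': b→10
  n10 'cbcbb': c→11
  n11 'cbcbbc': ·  ←P1

Failure links (BFS by depth):
  fail(1) 'd': from fail(0)=0 chase 'd': 0 ⇒ 0;  out=∅∪out(0)=∅
  fail(6) 'c': from fail(0)=0 chase 'c': 0 ⇒ 0;  out=∅∪out(0)=∅
  fail(2) 'da': from fail(1)=0 chase 'a': 0 ⇒ 0;  out=∅∪out(0)=∅
  fail(7) 'cb': from fail(6)=0 chase 'b': 0 ⇒ 0;  out=∅∪out(0)=∅
  fail(3) 'dab': from fail(2)=0 chase 'b': 0 ⇒ 0;  out=∅∪out(0)=∅
  fail(8) 'cbc': from fail(7)=0 chase 'c': 0 ⇒ 6;  out=∅∪out(6)=∅
  fail(4) 'dabb': from fail(3)=0 chase 'b': 0 ⇒ 0;  out=∅∪out(0)=∅
  fail(9) 'cbcb': from fail(8)=6 chase 'b': 6 ⇒ 7;  out=∅∪out(7)=∅
  fail(5) 'dabbc': from fail(4)=0 chase 'c': 0 ⇒ 6;  out={0}∪out(6)={0}
  fail(10) 'cbcbb': from fail(9)=7 chase 'b': 7→0 ⇒ 0;  out=∅∪out(0)=∅
  fail(11) 'cbcbbc': from fail(10)=0 chase 'c': 0 ⇒ 6;  out={1}∪out(6)={1}

Scan:
i=0 'c': node 0→6
i=1 'c': node 6→6 ·f
i=2 'b': node 6→7
i=3 'c': node 7→8
i=4 'b': node 8→9
i=5 'b': node 9→10
i=6 'c': node 10→11  → match P1@[1:6]
i=7 'c': node 11→6 ·f
i=8 'c': node 6→6 ·f
i=9 'a': node 6→0 ·f
i=10 'd': node 0→1
i=11 'd': node 1→1 ·f
i=12 'a': node 1→2
i=13 'b': node 2→3
i=14 'b': node 3→4
i=15 'c': node 4→5  → match P0@[11:15]
i=16 'c': node 5→6 ·f
i=17 'b': node 6→7
i=18 'c': node 7→8
i=19 'b': node 8→9
i=20 'b': node 9→10
i=21 'c': node 10→11  → match P1@[16:21]
i=22 'a': node 11→0 ·f
i=23 'c': node 0→6
i=24 'c': node 6→6 ·f
i=25 'd': node 6→1 ·f
i=26 'c': node 1→6 ·f
i=27 'c': node 6→6 ·f
i=28 'b': node 6→7
i=29 'c': node 7→8
i=30 'b': node 8→9
i=31 'b': node 9→10
i=32 'c': node 10→11  → match P1@[27:32]
i=33 'd': node 11→1 ·f
i=34 'a': node 1→2
i=35 'b': node 2→3
i=36 'b': node 3→4
i=37 'c': node 4→5  → match P0@[33:37]
i=38 'c': node 5→6 ·f
i=39 'b': node 6→7
i=40 'c': node 7→8
i=41 'b': node 8→9
i=42 'b': node 9→10
i=43 'c': node 10→11  → match P1@[38:43]

Matches: [[6,1],[15,0],[21,1],[32,1],[37,0],[43,1]]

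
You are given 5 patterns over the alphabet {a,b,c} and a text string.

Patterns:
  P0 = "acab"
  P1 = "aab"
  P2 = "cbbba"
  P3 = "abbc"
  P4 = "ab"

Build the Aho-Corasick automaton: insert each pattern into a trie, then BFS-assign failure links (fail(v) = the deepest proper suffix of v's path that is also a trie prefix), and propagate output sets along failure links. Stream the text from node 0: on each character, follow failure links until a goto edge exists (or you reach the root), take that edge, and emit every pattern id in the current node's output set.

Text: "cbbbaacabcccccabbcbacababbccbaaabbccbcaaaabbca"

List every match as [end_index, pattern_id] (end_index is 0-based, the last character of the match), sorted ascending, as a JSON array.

Construct AC machine:
Trie nodes:
  n0 'ε': a→1 c→7
  n1 'a': a→5 b→12 c→2
  n2 'ac': a→3
  n3 'aca': b→4
  n4 'acab': ·  ←P0
  n5 'aa': b→6
  n6 'aab': ·  ←P1
  n7 'c': b→8
  n8 'cb': b→9
  n9 'cbb': b→10
  n10 'cbbb': a→11
  n11 'cbbba': ·  ←P2
  n12 'ab': b→13  ←P4
  n13 'abb': c→14
  n14 'abbc': ·  ←P3

BFS fail/out derivation:
  n1('a'): parent n0 fail=0; on 'a' 0 → fail=0;  out ∅∪∅=∅
  n7('c'): parent n0 fail=0; on 'c' 0 → fail=0;  out ∅∪∅=∅
  n2('ac'): parent n1 fail=0; on 'c' 0 → fail=7;  out ∅∪∅=∅
  n5('aa'): parent n1 fail=0; on 'a' 0 → fail=1;  out ∅∪∅=∅
  n8('cb'): parent n7 fail=0; on 'b' 0 → fail=0;  out ∅∪∅=∅
  n12('ab'): parent n1 fail=0; on 'b' 0 → fail=0;  out {4}∪∅={4}
  n3('aca'): parent n2 fail=7; on 'a' 7→0 → fail=1;  out ∅∪∅=∅
  n6('aab'): parent n5 fail=1; on 'b' 1 → fail=12;  out {1}∪{4}={1,4}
  n9('cbb'): parent n8 fail=0; on 'b' 0 → fail=0;  out ∅∪∅=∅
  n13('abb'): parent n12 fail=0; on 'b' 0 → fail=0;  out ∅∪∅=∅
  n4('acab'): parent n3 fail=1; on 'b' 1 → fail=12;  out {0}∪{4}={0,4}
  n10('cbbb'): parent n9 fail=0; on 'b' 0 → fail=0;  out ∅∪∅=∅
  n14('abbc'): parent n13 fail=0; on 'c' 0 → fail=7;  out {3}∪∅={3}
  n11('cbbba'): parent n10 fail=0; on 'a' 0 → fail=1;  out {2}∪∅={2}

Text stream:
[0] read 'c'  n0⇒n7
[1] read 'b'  n7⇒n8
[2] read 'b'  n8⇒n9
[3] read 'b'  n9⇒n10
[4] read 'a'  n10⇒n11  → match P2@[0:4]
[5] read 'a'  n11⇒n5 (fail-walked)
[6] read 'c'  n5⇒n2 (fail-walked)
[7] read 'a'  n2⇒n3
[8] read 'b'  n3⇒n4  → match P0@[5:8],P4@[7:8]
[9] read 'c'  n4⇒n7 (fail-walked)
[10] read 'c'  n7⇒n7 (fail-walked)
[11] read 'c'  n7⇒n7 (fail-walked)
[12] read 'c'  n7⇒n7 (fail-walked)
[13] read 'c'  n7⇒n7 (fail-walked)
[14] read 'a'  n7⇒n1 (fail-walked)
[15] read 'b'  n1⇒n12  → match P4@[14:15]
[16] read 'b'  n12⇒n13
[17] read 'c'  n13⇒n14  → match P3@[14:17]
[18] read 'b'  n14⇒n8 (fail-walked)
[19] read 'a'  n8⇒n1 (fail-walked)
[20] read 'c'  n1⇒n2
[21] read 'a'  n2⇒n3
[22] read 'b'  n3⇒n4  → match P0@[19:22],P4@[21:22]
[23] read 'a'  n4⇒n1 (fail-walked)
[24] read 'b'  n1⇒n12  → match P4@[23:24]
[25] read 'b'  n12⇒n13
[26] read 'c'  n13⇒n14  → match P3@[23:26]
[27] read 'c'  n14⇒n7 (fail-walked)
[28] read 'b'  n7⇒n8
[29] read 'a'  n8⇒n1 (fail-walked)
[30] read 'a'  n1⇒n5
[31] read 'a'  n5⇒n5 (fail-walked)
[32] read 'b'  n5⇒n6  → match P1@[30:32],P4@[31:32]
[33] read 'b'  n6⇒n13 (fail-walked)
[34] read 'c'  n13⇒n14  → match P3@[31:34]
[35] read 'c'  n14⇒n7 (fail-walked)
[36] read 'b'  n7⇒n8
[37] read 'c'  n8⇒n7 (fail-walked)
[38] read 'a'  n7⇒n1 (fail-walked)
[39] read 'a'  n1⇒n5
[40] read 'a'  n5⇒n5 (fail-walked)
[41] read 'a'  n5⇒n5 (fail-walked)
[42] read 'b'  n5⇒n6  → match P1@[40:42],P4@[41:42]
[43] read 'b'  n6⇒n13 (fail-walked)
[44] read 'c'  n13⇒n14  → match P3@[41:44]
[45] read 'a'  n14⇒n1 (fail-walked)

Matches: [[4,2],[8,0],[8,4],[15,4],[17,3],[22,0],[22,4],[24,4],[26,3],[32,1],[32,4],[34,3],[42,1],[42,4],[44,3]]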